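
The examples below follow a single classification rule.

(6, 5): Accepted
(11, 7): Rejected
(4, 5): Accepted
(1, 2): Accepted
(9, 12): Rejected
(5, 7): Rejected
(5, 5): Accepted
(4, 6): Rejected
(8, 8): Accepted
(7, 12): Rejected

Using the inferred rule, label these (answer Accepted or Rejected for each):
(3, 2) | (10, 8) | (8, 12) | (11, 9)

Accepted, Rejected, Rejected, Rejected

Rule: |first − second| ≤ 1. This holds for each 'Accepted' example and fails for each 'Rejected' one.
(3, 2): Accepted (|3−2| = 1).
(10, 8): Rejected (|10−8| = 2).
(8, 12): Rejected (|8−12| = 4).
(11, 9): Rejected (|11−9| = 2).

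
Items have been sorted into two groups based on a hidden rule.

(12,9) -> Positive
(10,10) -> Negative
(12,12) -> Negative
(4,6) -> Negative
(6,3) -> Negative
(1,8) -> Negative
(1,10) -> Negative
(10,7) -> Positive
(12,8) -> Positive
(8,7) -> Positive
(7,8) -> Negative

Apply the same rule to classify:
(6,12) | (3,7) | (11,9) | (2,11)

Negative, Negative, Positive, Negative

The simplest hypothesis consistent with all the labels is: first > second AND sum ≥ 10.
(6,12) — 6 < 12, 6+12 = 18, hence Negative. (3,7) — 3 < 7, 3+7 = 10, hence Negative. (11,9) — 11 > 9, 11+9 = 20, hence Positive. (2,11) — 2 < 11, 2+11 = 13, hence Negative.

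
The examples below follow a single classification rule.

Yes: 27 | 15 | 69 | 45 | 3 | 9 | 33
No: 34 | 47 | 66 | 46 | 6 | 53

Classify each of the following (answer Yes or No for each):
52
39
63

No, Yes, Yes

Rule: ≡ 3 (mod 6). This holds for each 'Yes' example and fails for each 'No' one.
No: 52, since 52 mod 6 = 4.
Yes: 39, since 39 mod 6 = 3.
Yes: 63, since 63 mod 6 = 3.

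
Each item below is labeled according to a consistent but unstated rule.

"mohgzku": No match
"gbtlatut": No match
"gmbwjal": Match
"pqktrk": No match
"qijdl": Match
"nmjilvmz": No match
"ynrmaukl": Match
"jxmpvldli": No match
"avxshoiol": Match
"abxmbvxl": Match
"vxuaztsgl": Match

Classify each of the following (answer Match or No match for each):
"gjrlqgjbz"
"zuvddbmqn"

Rule: ends with 'l'. This holds for each 'Match' example and fails for each 'No match' one.
"gjrlqgjbz": ends with 'z', does not pass → No match.
"zuvddbmqn": ends with 'n', does not pass → No match.

No match, No match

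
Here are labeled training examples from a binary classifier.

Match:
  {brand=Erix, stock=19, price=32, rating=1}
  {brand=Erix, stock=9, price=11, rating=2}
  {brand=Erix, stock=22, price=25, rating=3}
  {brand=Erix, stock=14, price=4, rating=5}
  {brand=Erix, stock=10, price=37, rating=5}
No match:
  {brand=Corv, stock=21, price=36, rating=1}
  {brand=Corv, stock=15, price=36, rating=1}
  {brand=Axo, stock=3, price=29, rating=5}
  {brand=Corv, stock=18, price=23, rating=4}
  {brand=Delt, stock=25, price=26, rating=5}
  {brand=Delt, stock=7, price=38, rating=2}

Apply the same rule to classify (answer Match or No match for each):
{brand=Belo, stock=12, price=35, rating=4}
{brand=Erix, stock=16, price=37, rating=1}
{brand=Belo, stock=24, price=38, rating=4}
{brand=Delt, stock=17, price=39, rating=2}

The common property of the 'Match' items is: brand is Erix. No 'No match' item has it.

No match, Match, No match, No match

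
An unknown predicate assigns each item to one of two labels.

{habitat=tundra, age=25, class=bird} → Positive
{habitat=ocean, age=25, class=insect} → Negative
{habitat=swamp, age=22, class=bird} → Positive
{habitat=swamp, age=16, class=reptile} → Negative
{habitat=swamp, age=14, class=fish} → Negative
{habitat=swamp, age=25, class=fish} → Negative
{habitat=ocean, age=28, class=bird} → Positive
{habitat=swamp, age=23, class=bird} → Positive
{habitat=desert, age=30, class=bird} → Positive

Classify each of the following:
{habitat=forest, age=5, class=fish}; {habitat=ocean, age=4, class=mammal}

Negative, Negative

The common property of the 'Positive' items is: class is bird. No 'Negative' item has it.
Negative: {habitat=forest, age=5, class=fish}, since class is fish. Negative: {habitat=ocean, age=4, class=mammal}, since class is mammal.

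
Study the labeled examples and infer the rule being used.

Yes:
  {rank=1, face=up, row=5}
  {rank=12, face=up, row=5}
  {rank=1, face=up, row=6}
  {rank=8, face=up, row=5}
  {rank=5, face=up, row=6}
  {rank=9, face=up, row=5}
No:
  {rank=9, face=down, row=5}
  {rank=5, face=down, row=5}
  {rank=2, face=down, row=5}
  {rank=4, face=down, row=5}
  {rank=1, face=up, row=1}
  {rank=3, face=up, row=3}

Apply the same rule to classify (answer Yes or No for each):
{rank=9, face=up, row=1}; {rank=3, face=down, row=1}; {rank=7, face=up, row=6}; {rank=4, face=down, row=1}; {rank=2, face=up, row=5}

No, No, Yes, No, Yes

'Yes' ⟺ face is up AND row ≥ 5.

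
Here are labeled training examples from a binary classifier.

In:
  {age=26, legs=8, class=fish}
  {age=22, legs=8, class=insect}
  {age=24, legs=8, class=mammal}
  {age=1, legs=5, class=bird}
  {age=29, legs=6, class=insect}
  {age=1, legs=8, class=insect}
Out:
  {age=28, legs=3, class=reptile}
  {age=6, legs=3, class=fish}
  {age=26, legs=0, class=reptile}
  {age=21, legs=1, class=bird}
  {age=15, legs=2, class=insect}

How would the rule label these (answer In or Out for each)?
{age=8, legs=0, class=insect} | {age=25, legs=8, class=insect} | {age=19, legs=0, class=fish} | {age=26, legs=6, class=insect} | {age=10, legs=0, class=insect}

The pattern is that an item is 'In' exactly when: legs ≥ 5.

Out, In, Out, In, Out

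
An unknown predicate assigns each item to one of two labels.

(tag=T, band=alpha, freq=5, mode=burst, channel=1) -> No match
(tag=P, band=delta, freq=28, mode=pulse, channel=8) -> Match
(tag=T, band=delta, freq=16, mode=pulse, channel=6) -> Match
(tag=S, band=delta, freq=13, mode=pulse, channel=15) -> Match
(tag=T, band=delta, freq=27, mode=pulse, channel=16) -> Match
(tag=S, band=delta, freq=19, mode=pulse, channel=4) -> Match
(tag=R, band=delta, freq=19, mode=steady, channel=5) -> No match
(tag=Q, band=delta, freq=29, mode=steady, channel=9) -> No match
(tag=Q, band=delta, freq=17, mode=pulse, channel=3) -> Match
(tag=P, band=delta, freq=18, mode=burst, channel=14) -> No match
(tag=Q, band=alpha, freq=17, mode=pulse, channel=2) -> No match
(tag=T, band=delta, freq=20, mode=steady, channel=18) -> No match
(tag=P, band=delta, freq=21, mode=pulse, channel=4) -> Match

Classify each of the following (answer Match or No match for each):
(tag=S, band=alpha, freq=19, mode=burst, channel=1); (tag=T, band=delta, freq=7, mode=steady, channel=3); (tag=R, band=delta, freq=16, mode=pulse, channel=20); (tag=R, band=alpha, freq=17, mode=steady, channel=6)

No match, No match, Match, No match

The classifier is using: band is delta AND mode is pulse.
(tag=S, band=alpha, freq=19, mode=burst, channel=1): band is alpha, mode is burst — lacks this property, so No match. (tag=T, band=delta, freq=7, mode=steady, channel=3): band is delta, mode is steady — lacks this property, so No match. (tag=R, band=delta, freq=16, mode=pulse, channel=20): band is delta, mode is pulse — meets the rule, so Match. (tag=R, band=alpha, freq=17, mode=steady, channel=6): band is alpha, mode is steady — lacks this property, so No match.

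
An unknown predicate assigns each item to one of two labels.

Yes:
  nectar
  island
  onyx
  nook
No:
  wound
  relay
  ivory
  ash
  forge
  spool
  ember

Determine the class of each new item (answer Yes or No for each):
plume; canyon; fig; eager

No, Yes, No, No

Every 'Yes' example satisfies: even length. None of the 'No' examples do.
plume — length 5, hence No.
canyon — length 6, hence Yes.
fig — length 3, hence No.
eager — length 5, hence No.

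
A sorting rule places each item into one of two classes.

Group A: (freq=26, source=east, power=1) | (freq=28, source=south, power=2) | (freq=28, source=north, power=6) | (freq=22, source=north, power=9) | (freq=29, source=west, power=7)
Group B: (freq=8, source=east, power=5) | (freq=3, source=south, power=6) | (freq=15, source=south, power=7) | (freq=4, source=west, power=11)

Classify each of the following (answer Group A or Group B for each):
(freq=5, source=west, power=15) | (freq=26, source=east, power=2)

The pattern is that an item is 'Group A' exactly when: freq ≥ 22.

Group B, Group A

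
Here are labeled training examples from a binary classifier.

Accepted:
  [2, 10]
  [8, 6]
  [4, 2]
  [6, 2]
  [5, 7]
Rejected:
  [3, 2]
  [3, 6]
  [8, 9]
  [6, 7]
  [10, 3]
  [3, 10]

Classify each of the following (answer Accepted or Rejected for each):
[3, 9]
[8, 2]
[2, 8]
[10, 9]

Accepted, Accepted, Accepted, Rejected

The simplest hypothesis consistent with all the labels is: sum is even.
[3, 9]: Accepted (3+9 = 12).
[8, 2]: Accepted (8+2 = 10).
[2, 8]: Accepted (2+8 = 10).
[10, 9]: Rejected (10+9 = 19).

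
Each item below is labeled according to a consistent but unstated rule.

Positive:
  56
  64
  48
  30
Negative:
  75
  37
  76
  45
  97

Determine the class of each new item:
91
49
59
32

Negative, Negative, Negative, Positive

Every 'Positive' example satisfies: even AND at most 64. None of the 'Negative' examples do.
91 → 91 is odd, 91 > 64 → Negative. 49 → 49 is odd, 49 ≤ 64 → Negative. 59 → 59 is odd, 59 ≤ 64 → Negative. 32 → 32 is even, 32 ≤ 64 → Positive.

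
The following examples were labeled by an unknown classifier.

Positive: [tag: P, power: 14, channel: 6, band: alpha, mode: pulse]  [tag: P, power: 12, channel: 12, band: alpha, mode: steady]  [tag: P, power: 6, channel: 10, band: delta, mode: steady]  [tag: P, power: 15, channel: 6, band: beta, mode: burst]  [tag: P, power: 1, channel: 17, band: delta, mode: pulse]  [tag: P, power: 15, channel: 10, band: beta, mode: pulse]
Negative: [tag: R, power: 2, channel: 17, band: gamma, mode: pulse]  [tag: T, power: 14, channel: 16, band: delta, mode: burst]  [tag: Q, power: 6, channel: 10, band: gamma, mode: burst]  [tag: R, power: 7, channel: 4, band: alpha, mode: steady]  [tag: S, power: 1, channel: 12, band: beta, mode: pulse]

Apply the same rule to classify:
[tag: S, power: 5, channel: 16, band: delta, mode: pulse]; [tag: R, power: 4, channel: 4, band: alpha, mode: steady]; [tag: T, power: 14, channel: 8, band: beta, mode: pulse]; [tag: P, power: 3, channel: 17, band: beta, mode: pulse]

Rule: tag is P. This holds for each 'Positive' example and fails for each 'Negative' one.
[tag: S, power: 5, channel: 16, band: delta, mode: pulse]: tag is S — fails the rule, so Negative.
[tag: R, power: 4, channel: 4, band: alpha, mode: steady]: tag is R — fails the rule, so Negative.
[tag: T, power: 14, channel: 8, band: beta, mode: pulse]: tag is T — fails the rule, so Negative.
[tag: P, power: 3, channel: 17, band: beta, mode: pulse]: tag is P — qualifies, so Positive.

Negative, Negative, Negative, Positive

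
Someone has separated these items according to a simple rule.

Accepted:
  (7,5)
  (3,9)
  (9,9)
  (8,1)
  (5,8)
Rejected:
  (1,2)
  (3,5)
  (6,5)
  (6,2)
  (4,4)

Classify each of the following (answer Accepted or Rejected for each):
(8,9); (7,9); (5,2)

Accepted, Accepted, Rejected

The pattern is that an item is 'Accepted' exactly when: max ≥ 7.
Accepted: (8,9), since max 9. Accepted: (7,9), since max 9. Rejected: (5,2), since max 5.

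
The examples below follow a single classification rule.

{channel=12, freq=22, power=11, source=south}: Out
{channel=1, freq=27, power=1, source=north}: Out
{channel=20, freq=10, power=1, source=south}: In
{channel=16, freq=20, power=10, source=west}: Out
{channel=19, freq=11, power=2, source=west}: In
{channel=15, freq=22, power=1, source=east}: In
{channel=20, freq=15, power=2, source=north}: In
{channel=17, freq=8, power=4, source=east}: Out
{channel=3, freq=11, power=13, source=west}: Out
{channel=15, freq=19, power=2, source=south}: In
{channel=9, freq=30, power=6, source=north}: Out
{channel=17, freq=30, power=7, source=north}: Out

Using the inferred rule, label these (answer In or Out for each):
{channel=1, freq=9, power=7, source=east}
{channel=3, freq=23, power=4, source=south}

Out, Out

One predicate separates the groups cleanly: freq ≤ 22 AND power ≤ 2.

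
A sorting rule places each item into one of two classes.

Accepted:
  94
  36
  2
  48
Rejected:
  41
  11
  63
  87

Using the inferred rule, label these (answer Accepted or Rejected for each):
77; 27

Rejected, Rejected

The distinguishing property — even — holds for all the 'Accepted' cases and none of the 'Rejected' cases.
Rejected: 77, since 77 is odd. Rejected: 27, since 27 is odd.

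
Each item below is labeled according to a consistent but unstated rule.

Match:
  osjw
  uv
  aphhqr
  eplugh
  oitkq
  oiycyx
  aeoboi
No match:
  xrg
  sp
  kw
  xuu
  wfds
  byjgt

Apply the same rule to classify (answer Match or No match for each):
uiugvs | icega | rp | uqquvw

The rule appears to be: starts with a vowel.
uiugvs → starts with 'u' → Match. icega → starts with 'i' → Match. rp → starts with 'r' → No match. uqquvw → starts with 'u' → Match.

Match, Match, No match, Match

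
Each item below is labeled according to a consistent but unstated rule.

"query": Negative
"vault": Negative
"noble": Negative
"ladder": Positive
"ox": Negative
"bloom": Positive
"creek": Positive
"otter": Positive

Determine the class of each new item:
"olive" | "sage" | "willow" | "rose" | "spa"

The pattern is that an item is 'Positive' exactly when: has a double letter.

Negative, Negative, Positive, Negative, Negative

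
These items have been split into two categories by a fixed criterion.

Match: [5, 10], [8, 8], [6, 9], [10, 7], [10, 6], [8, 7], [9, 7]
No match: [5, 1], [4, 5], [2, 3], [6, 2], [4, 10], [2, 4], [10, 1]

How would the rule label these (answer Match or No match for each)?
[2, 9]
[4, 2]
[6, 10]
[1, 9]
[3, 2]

No match, No match, Match, No match, No match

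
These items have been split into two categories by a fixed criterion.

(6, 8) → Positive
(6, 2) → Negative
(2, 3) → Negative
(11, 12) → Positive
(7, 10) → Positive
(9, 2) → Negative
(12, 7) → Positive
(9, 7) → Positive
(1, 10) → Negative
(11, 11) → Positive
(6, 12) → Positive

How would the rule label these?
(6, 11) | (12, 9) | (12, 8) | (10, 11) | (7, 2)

Positive, Positive, Positive, Positive, Negative

Every 'Positive' example satisfies: sum ≥ 14. None of the 'Negative' examples do.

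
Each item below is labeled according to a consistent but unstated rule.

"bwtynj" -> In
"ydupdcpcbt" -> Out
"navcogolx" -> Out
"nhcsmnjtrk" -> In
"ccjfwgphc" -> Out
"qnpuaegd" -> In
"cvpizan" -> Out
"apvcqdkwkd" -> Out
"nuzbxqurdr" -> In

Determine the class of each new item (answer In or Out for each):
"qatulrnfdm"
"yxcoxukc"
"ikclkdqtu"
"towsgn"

The simplest hypothesis consistent with all the labels is: even length AND contains 'n'.

In, Out, Out, In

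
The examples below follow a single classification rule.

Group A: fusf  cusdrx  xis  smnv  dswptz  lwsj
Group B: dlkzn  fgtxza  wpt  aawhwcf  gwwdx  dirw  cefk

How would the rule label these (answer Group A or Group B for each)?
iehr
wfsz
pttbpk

Group B, Group A, Group B

One predicate separates the groups cleanly: contains 's'.
iehr — no 's', hence Group B. wfsz — has 's', hence Group A. pttbpk — no 's', hence Group B.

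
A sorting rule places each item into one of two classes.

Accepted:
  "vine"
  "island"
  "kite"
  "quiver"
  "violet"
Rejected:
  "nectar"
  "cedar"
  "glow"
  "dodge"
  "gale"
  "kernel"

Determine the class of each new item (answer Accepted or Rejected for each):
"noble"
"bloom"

Rejected, Rejected

A rule that fits every label: contains 'i' — true of each 'Accepted' example, false of each 'Rejected' one.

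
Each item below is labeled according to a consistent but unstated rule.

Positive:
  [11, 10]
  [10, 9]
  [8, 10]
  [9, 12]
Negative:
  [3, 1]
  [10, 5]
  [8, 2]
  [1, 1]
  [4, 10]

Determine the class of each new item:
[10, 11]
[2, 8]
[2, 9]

Positive, Negative, Negative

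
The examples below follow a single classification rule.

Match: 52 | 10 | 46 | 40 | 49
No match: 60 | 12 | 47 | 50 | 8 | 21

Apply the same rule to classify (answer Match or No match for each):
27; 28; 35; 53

All 'Match' examples share one property — ≡ 1 (mod 3) — and every 'No match' example lacks it.
27: No match (27 mod 3 = 0).
28: Match (28 mod 3 = 1).
35: No match (35 mod 3 = 2).
53: No match (53 mod 3 = 2).

No match, Match, No match, No match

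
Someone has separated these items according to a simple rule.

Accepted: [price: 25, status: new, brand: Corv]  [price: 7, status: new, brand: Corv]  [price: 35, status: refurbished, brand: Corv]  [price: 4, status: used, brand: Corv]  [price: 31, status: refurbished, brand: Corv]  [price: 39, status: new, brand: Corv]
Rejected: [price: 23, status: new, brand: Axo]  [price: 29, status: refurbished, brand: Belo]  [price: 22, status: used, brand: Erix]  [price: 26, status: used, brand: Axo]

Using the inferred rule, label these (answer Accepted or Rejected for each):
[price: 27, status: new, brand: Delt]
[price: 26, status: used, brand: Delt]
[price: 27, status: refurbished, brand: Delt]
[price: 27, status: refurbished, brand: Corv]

Rejected, Rejected, Rejected, Accepted

The classifier is using: brand is Corv.
Rejected: [price: 27, status: new, brand: Delt], since brand is Delt. Rejected: [price: 26, status: used, brand: Delt], since brand is Delt. Rejected: [price: 27, status: refurbished, brand: Delt], since brand is Delt. Accepted: [price: 27, status: refurbished, brand: Corv], since brand is Corv.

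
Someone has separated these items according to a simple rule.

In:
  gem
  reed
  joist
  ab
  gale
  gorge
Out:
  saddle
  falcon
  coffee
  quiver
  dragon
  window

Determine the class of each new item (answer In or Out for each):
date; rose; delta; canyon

The distinguishing property — length ≤ 5 — holds for all the 'In' cases and none of the 'Out' cases.
date: length 4, satisfies this → In.
rose: length 4, satisfies this → In.
delta: length 5, satisfies this → In.
canyon: length 6, fails this test → Out.

In, In, In, Out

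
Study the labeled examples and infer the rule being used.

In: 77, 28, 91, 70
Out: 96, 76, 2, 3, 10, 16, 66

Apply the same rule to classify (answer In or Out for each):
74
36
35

The classifier is using: multiple of 7.
Out: 74, since 74 = 7·10 + 4.
Out: 36, since 36 = 7·5 + 1.
In: 35, since 35 = 7·5.

Out, Out, In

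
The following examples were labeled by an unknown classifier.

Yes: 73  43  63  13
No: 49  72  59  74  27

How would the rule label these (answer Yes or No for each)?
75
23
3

No, Yes, Yes

The common property of the 'Yes' items is: ends in digit 3. No 'No' item has it.
75 → last digit 5 → No. 23 → last digit 3 → Yes. 3 → last digit 3 → Yes.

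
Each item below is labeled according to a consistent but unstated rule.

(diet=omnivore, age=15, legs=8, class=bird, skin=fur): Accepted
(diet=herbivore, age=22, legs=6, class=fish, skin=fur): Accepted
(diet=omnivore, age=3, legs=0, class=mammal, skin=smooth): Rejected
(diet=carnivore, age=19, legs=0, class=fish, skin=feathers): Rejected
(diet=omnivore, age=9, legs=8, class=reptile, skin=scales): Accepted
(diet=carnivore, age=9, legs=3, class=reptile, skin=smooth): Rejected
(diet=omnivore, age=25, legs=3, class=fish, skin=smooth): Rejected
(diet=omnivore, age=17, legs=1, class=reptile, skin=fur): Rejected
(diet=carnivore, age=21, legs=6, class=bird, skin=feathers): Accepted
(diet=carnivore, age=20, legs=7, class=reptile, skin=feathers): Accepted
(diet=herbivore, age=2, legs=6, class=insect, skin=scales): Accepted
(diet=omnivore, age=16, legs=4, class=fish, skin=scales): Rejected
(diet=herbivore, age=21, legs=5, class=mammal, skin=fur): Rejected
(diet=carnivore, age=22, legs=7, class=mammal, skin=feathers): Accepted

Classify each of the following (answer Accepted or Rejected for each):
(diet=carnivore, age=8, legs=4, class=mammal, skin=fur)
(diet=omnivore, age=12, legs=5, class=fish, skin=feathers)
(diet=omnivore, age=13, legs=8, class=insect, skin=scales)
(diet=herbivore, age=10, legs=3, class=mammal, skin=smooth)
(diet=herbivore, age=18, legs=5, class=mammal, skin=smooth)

Rejected, Rejected, Accepted, Rejected, Rejected

The distinguishing property — legs ≥ 6 — holds for all the 'Accepted' cases and none of the 'Rejected' cases.
(diet=carnivore, age=8, legs=4, class=mammal, skin=fur): legs = 4, lacks this property → Rejected. (diet=omnivore, age=12, legs=5, class=fish, skin=feathers): legs = 5, lacks this property → Rejected. (diet=omnivore, age=13, legs=8, class=insect, skin=scales): legs = 8, meets the rule → Accepted. (diet=herbivore, age=10, legs=3, class=mammal, skin=smooth): legs = 3, lacks this property → Rejected. (diet=herbivore, age=18, legs=5, class=mammal, skin=smooth): legs = 5, lacks this property → Rejected.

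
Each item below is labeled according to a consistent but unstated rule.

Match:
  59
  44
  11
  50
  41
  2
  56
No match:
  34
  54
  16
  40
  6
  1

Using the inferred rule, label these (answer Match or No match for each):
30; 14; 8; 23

Rule: ≡ 2 (mod 3). This holds for each 'Match' example and fails for each 'No match' one.

No match, Match, Match, Match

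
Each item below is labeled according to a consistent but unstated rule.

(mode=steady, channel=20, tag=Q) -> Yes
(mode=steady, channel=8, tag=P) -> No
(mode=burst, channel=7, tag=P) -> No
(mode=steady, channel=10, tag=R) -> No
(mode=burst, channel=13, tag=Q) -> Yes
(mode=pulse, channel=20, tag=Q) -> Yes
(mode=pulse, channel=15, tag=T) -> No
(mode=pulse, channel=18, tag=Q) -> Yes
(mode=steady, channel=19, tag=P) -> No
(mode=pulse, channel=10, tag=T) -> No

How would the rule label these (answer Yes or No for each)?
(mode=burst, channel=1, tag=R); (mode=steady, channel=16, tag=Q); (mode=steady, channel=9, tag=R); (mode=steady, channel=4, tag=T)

All 'Yes' examples share one property — tag is Q — and every 'No' example lacks it.
(mode=burst, channel=1, tag=R) → tag is R → No.
(mode=steady, channel=16, tag=Q) → tag is Q → Yes.
(mode=steady, channel=9, tag=R) → tag is R → No.
(mode=steady, channel=4, tag=T) → tag is T → No.

No, Yes, No, No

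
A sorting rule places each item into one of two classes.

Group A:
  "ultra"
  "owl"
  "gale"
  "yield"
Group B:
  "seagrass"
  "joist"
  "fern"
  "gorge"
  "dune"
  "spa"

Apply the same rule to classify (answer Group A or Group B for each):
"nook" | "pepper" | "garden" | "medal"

One predicate separates the groups cleanly: contains 'l'.
"nook": no 'l', fails this test → Group B. "pepper": no 'l', fails this test → Group B. "garden": no 'l', fails this test → Group B. "medal": has 'l', passes → Group A.

Group B, Group B, Group B, Group A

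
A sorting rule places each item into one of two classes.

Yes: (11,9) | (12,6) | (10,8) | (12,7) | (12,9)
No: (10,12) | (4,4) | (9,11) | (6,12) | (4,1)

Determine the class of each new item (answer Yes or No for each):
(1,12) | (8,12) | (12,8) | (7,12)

No, No, Yes, No

The distinguishing property — first > second AND sum ≥ 8 — holds for all the 'Yes' cases and none of the 'No' cases.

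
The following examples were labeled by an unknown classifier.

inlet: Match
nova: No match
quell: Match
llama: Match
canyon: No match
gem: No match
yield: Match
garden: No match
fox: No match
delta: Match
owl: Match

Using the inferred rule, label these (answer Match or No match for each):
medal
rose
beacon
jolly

The distinguishing property — contains 'l' — holds for all the 'Match' cases and none of the 'No match' cases.
medal: Match (has 'l'). rose: No match (no 'l'). beacon: No match (no 'l'). jolly: Match (has 'l').

Match, No match, No match, Match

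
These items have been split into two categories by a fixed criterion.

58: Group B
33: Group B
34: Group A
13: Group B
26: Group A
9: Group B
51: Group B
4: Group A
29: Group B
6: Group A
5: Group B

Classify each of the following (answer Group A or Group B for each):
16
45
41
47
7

Rule: even AND at most 34. This holds for each 'Group A' example and fails for each 'Group B' one.
16 → 16 is even, 16 ≤ 34 → Group A. 45 → 45 is odd, 45 > 34 → Group B. 41 → 41 is odd, 41 > 34 → Group B. 47 → 47 is odd, 47 > 34 → Group B. 7 → 7 is odd, 7 ≤ 34 → Group B.

Group A, Group B, Group B, Group B, Group B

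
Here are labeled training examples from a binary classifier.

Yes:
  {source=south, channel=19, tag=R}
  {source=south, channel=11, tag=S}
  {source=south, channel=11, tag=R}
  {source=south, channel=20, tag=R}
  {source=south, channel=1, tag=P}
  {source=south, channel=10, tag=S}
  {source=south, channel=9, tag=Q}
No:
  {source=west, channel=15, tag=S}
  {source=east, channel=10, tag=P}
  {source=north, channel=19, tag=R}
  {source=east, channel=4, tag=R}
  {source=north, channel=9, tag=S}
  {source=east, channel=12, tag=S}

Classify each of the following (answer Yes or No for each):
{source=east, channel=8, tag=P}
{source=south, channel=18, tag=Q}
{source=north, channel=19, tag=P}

No, Yes, No

The common property of the 'Yes' items is: source is south. No 'No' item has it.
No: {source=east, channel=8, tag=P}, since source is east. Yes: {source=south, channel=18, tag=Q}, since source is south. No: {source=north, channel=19, tag=P}, since source is north.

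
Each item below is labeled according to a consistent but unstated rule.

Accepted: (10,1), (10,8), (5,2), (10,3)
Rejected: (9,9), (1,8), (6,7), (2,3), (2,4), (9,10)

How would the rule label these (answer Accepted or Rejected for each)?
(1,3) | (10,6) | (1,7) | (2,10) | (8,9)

Rejected, Accepted, Rejected, Rejected, Rejected

Checking candidate rules against both groups, what survives is: first > second.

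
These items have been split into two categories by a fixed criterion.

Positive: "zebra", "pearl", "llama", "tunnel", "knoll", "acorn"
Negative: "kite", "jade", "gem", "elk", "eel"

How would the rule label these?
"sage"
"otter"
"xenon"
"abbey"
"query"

Rule: length ≥ 5. This holds for each 'Positive' example and fails for each 'Negative' one.
"sage" — length 4, hence Negative.
"otter" — length 5, hence Positive.
"xenon" — length 5, hence Positive.
"abbey" — length 5, hence Positive.
"query" — length 5, hence Positive.

Negative, Positive, Positive, Positive, Positive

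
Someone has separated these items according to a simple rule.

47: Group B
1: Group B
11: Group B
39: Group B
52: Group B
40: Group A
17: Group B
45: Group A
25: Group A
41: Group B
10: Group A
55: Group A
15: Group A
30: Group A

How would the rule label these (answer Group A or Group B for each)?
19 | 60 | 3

Group B, Group A, Group B

The simplest hypothesis consistent with all the labels is: multiple of 5.
19: 19 = 5·3 + 4 — doesn't match, so Group B.
60: 60 = 5·12 — meets the rule, so Group A.
3: 3 = 5·0 + 3 — doesn't match, so Group B.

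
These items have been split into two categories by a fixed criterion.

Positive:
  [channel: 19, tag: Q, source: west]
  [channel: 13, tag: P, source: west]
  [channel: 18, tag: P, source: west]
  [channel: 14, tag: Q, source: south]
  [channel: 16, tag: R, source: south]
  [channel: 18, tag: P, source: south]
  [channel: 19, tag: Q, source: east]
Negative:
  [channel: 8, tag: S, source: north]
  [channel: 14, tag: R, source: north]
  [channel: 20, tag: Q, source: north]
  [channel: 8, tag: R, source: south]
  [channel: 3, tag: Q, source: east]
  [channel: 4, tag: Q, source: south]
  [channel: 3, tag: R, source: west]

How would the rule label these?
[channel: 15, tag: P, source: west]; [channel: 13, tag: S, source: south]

Positive, Positive

All 'Positive' examples share one property — source is not north AND channel ≥ 13 — and every 'Negative' example lacks it.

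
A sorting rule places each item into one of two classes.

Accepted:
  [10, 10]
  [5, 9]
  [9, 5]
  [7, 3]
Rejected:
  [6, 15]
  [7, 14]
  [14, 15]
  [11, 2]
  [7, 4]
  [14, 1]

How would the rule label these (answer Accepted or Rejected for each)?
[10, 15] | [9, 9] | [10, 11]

Rejected, Accepted, Rejected

All 'Accepted' examples share one property — sum is even — and every 'Rejected' example lacks it.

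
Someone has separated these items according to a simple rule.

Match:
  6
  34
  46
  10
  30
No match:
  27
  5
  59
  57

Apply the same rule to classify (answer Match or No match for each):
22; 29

Every 'Match' example satisfies: even. None of the 'No match' examples do.
Match: 22, since 22 is even.
No match: 29, since 29 is odd.

Match, No match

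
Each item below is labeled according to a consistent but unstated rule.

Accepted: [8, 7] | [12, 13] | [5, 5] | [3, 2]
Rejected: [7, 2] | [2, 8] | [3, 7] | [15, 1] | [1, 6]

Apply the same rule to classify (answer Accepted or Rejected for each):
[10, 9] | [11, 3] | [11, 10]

Accepted, Rejected, Accepted

The simplest hypothesis consistent with all the labels is: |first − second| ≤ 1.
[10, 9] → |10−9| = 1 → Accepted.
[11, 3] → |11−3| = 8 → Rejected.
[11, 10] → |11−10| = 1 → Accepted.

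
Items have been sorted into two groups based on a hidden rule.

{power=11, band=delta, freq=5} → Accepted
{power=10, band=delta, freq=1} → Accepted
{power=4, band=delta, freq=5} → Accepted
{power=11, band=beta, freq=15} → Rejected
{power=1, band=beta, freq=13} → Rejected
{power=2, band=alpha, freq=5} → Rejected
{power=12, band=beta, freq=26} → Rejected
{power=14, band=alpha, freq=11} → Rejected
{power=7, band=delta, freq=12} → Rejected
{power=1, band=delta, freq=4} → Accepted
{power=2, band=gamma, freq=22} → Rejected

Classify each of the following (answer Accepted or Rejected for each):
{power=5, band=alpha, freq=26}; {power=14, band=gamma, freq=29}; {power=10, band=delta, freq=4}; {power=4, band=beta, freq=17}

The common property of the 'Accepted' items is: band is delta AND freq ≤ 5. No 'Rejected' item has it.
Rejected: {power=5, band=alpha, freq=26}, since band is alpha, freq = 26.
Rejected: {power=14, band=gamma, freq=29}, since band is gamma, freq = 29.
Accepted: {power=10, band=delta, freq=4}, since band is delta, freq = 4.
Rejected: {power=4, band=beta, freq=17}, since band is beta, freq = 17.

Rejected, Rejected, Accepted, Rejected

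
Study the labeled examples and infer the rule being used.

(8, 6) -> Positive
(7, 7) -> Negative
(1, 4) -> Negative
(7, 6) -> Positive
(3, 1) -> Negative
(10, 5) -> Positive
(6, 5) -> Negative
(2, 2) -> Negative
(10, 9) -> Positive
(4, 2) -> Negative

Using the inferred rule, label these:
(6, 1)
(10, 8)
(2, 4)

Negative, Positive, Negative

The common property of the 'Positive' items is: first > second AND sum ≥ 13. No 'Negative' item has it.
(6, 1) → 6 > 1, 6+1 = 7 → Negative. (10, 8) → 10 > 8, 10+8 = 18 → Positive. (2, 4) → 2 < 4, 2+4 = 6 → Negative.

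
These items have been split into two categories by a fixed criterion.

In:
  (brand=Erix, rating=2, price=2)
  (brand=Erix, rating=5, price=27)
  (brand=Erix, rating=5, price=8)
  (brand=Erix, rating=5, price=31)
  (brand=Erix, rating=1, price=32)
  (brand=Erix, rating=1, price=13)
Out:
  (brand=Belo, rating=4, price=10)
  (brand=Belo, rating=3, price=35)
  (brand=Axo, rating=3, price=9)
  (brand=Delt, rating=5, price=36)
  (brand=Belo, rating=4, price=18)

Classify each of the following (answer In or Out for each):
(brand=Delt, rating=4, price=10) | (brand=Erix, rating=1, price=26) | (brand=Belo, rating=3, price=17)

A rule that fits every label: brand is Erix — true of each 'In' example, false of each 'Out' one.
(brand=Delt, rating=4, price=10) — brand is Delt, hence Out. (brand=Erix, rating=1, price=26) — brand is Erix, hence In. (brand=Belo, rating=3, price=17) — brand is Belo, hence Out.

Out, In, Out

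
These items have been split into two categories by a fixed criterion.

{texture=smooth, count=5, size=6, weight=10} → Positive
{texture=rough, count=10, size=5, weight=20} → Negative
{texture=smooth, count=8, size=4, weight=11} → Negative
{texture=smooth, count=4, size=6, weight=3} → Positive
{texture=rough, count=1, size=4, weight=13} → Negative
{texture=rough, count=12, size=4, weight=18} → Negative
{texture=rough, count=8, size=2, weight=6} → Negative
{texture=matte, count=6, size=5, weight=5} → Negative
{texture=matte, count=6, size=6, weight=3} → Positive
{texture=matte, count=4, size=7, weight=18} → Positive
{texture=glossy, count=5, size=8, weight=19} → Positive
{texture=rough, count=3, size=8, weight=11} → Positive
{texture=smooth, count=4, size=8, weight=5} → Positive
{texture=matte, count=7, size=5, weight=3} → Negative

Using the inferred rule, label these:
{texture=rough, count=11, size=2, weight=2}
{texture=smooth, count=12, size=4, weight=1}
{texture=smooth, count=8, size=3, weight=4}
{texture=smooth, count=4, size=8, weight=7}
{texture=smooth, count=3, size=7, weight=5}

Negative, Negative, Negative, Positive, Positive

The simplest hypothesis consistent with all the labels is: size ≥ 6.
{texture=rough, count=11, size=2, weight=2}: size = 2, doesn't match → Negative. {texture=smooth, count=12, size=4, weight=1}: size = 4, doesn't match → Negative. {texture=smooth, count=8, size=3, weight=4}: size = 3, doesn't match → Negative. {texture=smooth, count=4, size=8, weight=7}: size = 8, meets the rule → Positive. {texture=smooth, count=3, size=7, weight=5}: size = 7, meets the rule → Positive.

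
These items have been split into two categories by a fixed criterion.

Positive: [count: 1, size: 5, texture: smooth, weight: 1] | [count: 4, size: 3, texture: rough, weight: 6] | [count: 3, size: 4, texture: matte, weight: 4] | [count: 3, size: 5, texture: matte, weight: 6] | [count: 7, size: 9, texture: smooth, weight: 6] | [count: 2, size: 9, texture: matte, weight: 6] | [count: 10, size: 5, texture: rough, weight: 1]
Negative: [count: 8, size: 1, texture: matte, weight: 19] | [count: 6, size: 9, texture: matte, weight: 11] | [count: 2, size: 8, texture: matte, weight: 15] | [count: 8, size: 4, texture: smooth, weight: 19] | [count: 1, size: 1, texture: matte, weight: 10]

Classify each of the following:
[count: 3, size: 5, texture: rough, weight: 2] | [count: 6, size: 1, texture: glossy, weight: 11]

Rule: weight ≤ 6. This holds for each 'Positive' example and fails for each 'Negative' one.
Positive: [count: 3, size: 5, texture: rough, weight: 2], since weight = 2. Negative: [count: 6, size: 1, texture: glossy, weight: 11], since weight = 11.

Positive, Negative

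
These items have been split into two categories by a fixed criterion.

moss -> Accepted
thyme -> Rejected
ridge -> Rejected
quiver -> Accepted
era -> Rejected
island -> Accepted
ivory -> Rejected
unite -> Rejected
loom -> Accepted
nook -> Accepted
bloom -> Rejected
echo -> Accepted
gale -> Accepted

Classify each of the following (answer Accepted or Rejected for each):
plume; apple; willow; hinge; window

Comparing the two groups points to one rule — even length.

Rejected, Rejected, Accepted, Rejected, Accepted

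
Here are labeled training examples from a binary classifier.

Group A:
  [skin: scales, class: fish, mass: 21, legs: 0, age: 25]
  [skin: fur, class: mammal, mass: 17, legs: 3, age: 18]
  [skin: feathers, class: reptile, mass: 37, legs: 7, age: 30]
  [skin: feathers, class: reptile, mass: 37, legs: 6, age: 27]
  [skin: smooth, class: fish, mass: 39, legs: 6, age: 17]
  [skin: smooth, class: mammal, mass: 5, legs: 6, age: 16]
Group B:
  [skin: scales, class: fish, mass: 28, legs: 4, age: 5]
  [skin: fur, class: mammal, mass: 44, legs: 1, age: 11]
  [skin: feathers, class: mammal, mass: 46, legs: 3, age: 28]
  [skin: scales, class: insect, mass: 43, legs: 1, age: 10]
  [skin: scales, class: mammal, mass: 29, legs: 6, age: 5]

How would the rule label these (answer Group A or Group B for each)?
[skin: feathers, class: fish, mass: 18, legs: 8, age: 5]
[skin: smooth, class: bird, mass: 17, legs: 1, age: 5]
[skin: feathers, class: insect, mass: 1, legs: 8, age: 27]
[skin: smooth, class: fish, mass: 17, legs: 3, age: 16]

A rule that fits every label: mass ≤ 39 AND age ≥ 10 — true of each 'Group A' example, false of each 'Group B' one.
Group B: [skin: feathers, class: fish, mass: 18, legs: 8, age: 5], since mass = 18, age = 5.
Group B: [skin: smooth, class: bird, mass: 17, legs: 1, age: 5], since mass = 17, age = 5.
Group A: [skin: feathers, class: insect, mass: 1, legs: 8, age: 27], since mass = 1, age = 27.
Group A: [skin: smooth, class: fish, mass: 17, legs: 3, age: 16], since mass = 17, age = 16.

Group B, Group B, Group A, Group A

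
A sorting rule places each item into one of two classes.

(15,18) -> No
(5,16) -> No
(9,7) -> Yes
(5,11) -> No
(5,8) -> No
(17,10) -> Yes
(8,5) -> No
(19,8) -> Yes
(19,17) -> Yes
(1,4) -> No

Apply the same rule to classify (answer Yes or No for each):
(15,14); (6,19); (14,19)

One predicate separates the groups cleanly: first > second AND first is odd.
(15,14) — 15 > 14, first 15, hence Yes.
(6,19) — 6 < 19, first 6, hence No.
(14,19) — 14 < 19, first 14, hence No.

Yes, No, No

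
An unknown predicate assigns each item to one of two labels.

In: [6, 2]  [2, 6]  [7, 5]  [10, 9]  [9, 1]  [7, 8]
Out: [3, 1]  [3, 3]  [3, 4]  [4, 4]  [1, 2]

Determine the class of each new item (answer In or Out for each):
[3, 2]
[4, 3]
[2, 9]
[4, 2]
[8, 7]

One predicate separates the groups cleanly: max ≥ 5.
[3, 2]: max 3 — does not fit, so Out.
[4, 3]: max 4 — does not fit, so Out.
[2, 9]: max 9 — qualifies, so In.
[4, 2]: max 4 — does not fit, so Out.
[8, 7]: max 8 — qualifies, so In.

Out, Out, In, Out, In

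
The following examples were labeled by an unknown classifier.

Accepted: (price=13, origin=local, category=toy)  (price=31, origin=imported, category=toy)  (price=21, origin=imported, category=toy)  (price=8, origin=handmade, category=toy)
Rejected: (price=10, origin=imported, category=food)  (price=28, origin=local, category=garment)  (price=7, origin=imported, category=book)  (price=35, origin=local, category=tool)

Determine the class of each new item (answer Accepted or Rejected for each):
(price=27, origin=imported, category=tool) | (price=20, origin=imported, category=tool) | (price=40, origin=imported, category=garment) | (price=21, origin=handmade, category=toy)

The distinguishing property — category is toy — holds for all the 'Accepted' cases and none of the 'Rejected' cases.
(price=27, origin=imported, category=tool) — category is tool, hence Rejected.
(price=20, origin=imported, category=tool) — category is tool, hence Rejected.
(price=40, origin=imported, category=garment) — category is garment, hence Rejected.
(price=21, origin=handmade, category=toy) — category is toy, hence Accepted.

Rejected, Rejected, Rejected, Accepted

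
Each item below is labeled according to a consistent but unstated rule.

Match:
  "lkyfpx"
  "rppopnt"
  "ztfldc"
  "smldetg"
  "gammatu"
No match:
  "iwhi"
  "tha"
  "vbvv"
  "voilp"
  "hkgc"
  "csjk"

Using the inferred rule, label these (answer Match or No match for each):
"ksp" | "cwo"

No match, No match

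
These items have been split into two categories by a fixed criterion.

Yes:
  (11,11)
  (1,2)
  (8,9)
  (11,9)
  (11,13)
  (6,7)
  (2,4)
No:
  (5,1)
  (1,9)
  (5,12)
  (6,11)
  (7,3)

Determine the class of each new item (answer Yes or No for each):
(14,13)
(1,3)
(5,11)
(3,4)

Yes, Yes, No, Yes

Rule: |first − second| ≤ 2. This holds for each 'Yes' example and fails for each 'No' one.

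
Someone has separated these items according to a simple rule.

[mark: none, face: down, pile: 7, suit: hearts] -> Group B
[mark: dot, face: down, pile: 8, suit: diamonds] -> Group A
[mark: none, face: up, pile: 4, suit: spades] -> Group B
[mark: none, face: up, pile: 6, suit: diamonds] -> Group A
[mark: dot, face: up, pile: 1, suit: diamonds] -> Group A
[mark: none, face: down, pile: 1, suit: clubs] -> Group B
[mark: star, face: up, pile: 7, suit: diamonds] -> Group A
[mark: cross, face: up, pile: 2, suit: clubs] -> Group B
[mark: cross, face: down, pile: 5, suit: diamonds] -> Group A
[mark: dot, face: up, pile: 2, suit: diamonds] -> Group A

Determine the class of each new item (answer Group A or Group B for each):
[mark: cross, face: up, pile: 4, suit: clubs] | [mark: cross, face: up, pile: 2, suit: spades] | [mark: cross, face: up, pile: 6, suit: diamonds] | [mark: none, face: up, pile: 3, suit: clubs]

Every 'Group A' example satisfies: suit is diamonds. None of the 'Group B' examples do.
[mark: cross, face: up, pile: 4, suit: clubs]: suit is clubs — doesn't match, so Group B.
[mark: cross, face: up, pile: 2, suit: spades]: suit is spades — doesn't match, so Group B.
[mark: cross, face: up, pile: 6, suit: diamonds]: suit is diamonds — passes, so Group A.
[mark: none, face: up, pile: 3, suit: clubs]: suit is clubs — doesn't match, so Group B.

Group B, Group B, Group A, Group B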